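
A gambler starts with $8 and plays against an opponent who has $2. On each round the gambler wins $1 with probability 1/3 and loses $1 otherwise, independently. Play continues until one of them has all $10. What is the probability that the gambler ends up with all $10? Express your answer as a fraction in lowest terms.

85/341

Let r = q/p = (2/3)/(1/3) = 2. The recurrence P(i) = p·P(i+1) + q·P(i−1) with P(0)=0, P(10)=1 gives P(i) = (1 − r^i)/(1 − r^10).
P(8) = (1 − (2)^8) / (1 − (2)^10) = 85/341.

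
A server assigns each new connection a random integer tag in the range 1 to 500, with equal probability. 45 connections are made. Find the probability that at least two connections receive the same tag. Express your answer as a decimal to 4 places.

0.8702

It's easier to compute the probability that all 45 are distinct.
P(all distinct) = 500/500 · 499/500 · ··· · 456/500 ≈ 0.1298.
So the probability of at least one match is 1 − 0.1298 = 0.8702.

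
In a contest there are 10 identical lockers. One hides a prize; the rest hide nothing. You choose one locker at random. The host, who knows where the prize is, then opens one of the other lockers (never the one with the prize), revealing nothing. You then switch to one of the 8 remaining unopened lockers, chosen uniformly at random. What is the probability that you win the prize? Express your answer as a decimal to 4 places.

Your original locker holds the prize with probability 1/10, so the other 9 collectively hold it with probability 9/10.
The host can always find an empty locker to open, so this doesn't change that 9/10; it is now spread over the 8 remaining unopened lockers.
P(win by switching) = (9/10) · (1/8) = 9/80 ≈ 0.1125.

0.1125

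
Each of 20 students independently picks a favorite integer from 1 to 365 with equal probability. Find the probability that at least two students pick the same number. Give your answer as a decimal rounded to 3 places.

It's easier to compute the probability that all 20 are distinct.
P(all distinct) = 365/365 · 364/365 · ··· · 346/365 ≈ 0.589.
So the probability of at least one match is 1 − 0.589 = 0.411.

0.411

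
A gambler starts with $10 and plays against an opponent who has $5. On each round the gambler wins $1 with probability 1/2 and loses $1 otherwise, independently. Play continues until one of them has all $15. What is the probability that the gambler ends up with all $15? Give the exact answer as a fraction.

2/3

With a fair step, P(i) = ½P(i−1) + ½P(i+1) with P(0)=0, P(15)=1 has the linear solution P(i) = i/15.
P(10) = 10/15 = 2/3.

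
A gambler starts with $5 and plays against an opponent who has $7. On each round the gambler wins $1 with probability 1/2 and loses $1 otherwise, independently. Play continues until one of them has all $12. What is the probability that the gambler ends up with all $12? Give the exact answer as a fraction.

5/12

With a fair step, P(i) = ½P(i−1) + ½P(i+1) with P(0)=0, P(12)=1 has the linear solution P(i) = i/12.
P(5) = 5/12.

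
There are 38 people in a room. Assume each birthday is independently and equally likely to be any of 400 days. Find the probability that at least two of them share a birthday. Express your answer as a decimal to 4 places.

It's easier to compute the probability that all 38 are distinct.
P(all distinct) = 400/400 · 399/400 · ··· · 363/400 ≈ 0.1628.
So the probability of at least one match is 1 − 0.1628 = 0.8372.

0.8372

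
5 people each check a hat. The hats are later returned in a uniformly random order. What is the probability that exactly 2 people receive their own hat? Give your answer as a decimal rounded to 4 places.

Choose which 2 of the 5 are fixed: C(5,2) = 10 ways.
The remaining 3 must have no fixed point: D(3) = 2.
P = 10·2/120 = 1/6 ≈ 0.1667.

0.1667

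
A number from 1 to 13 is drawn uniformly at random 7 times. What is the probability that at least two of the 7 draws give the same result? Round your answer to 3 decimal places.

0.862

P(all 7 different) = 13/13 · 12/13 · ··· · 7/13 ≈ 0.138.
P(at least two equal) = 1 − 0.138 = 0.862.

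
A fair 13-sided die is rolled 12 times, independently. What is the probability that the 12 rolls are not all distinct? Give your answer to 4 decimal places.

0.9997

P(all 12 different) = 13/13 · 12/13 · ··· · 2/13 ≈ 0.0003.
P(at least two equal) = 1 − 0.0003 = 0.9997.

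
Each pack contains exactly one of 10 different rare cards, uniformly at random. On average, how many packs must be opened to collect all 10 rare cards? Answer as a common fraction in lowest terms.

7381/252

After i distinct types are collected, each trial gives a new one with probability (10−i)/10, so the expected wait for the next new type is 10/(10−i).
E = 10/10 + 10/9 + 10/8 + 10/7 + 10/6 + 10/5 + 10/4 + 10/3 + 10/2 + 10/1 = 7381/252.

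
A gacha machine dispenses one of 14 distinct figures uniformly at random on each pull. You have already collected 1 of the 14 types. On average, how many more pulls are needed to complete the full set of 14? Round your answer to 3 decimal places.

Starting from 1 distinct type, each trial gives a new one with probability (14−i)/14 when i types are held, so the wait for the next new type is 14/(14−i).
E = 14/13 + 14/12 + 14/11 + 14/10 + 14/9 + 14/8 + 14/7 + 14/6 + 14/5 + 14/4 + 14/3 + 14/2 + 14/1 = 1145993/25740 ≈ 44.522.

44.522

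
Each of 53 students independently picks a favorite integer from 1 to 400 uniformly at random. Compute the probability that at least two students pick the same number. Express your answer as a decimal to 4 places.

0.9729

It's easier to compute the probability that all 53 are distinct.
P(all distinct) = 400/400 · 399/400 · ··· · 348/400 ≈ 0.0271.
So the probability of at least one match is 1 − 0.0271 = 0.9729.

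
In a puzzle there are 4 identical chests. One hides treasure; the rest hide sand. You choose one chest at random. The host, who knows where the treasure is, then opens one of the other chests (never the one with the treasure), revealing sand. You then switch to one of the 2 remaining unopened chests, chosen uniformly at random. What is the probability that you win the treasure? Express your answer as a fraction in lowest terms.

3/8

Your original chest holds the treasure with probability 1/4, so the other 3 collectively hold it with probability 3/4.
The host can always find an empty chest to open, so this doesn't change that 3/4; it is now spread over the 2 remaining unopened chests.
P(win by switching) = (3/4) · (1/2) = 3/8.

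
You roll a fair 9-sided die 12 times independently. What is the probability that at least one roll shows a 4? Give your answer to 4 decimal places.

P(no roll shows a 4) = (8/9)^12 ≈ 0.2433.
P(at least one) = 1 − 0.2433 = 0.7567.

0.7567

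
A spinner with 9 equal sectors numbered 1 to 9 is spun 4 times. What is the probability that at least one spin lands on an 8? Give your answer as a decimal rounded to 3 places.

0.376

P(no spin lands on an 8) = (8/9)^4 ≈ 0.624.
P(at least one) = 1 − 0.624 = 0.376.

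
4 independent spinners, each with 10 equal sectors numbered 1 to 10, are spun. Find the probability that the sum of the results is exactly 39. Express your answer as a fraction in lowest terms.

1/2500

There are 10^4 = 10000 equally likely outcomes.
The number of ordered 4-tuples from {1,…,10} summing to 39 is 4.
P(sum = 39) = 4/10000 = 1/2500.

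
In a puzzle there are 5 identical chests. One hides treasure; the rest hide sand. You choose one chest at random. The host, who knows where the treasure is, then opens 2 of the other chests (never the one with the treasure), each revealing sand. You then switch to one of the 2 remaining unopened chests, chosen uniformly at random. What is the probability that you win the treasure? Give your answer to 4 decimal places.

Your original chest holds the treasure with probability 1/5, so the other 4 collectively hold it with probability 4/5.
The host can always find 2 empty chests to open, so the reveals don't change that 4/5; it is now spread over the 2 remaining unopened chests.
P(win by switching) = (4/5) · (1/2) = 2/5 ≈ 0.4000.

0.4000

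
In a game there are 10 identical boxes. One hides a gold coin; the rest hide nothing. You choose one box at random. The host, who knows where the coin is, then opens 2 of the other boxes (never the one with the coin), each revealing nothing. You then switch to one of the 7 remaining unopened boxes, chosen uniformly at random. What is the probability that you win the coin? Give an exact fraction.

Your original box holds the coin with probability 1/10, so the other 9 collectively hold it with probability 9/10.
The host can always find 2 empty boxes to open, so the reveals don't change that 9/10; it is now spread over the 7 remaining unopened boxes.
P(win by switching) = (9/10) · (1/7) = 9/70.

9/70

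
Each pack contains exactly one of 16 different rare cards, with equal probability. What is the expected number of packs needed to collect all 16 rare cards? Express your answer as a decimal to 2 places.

After i distinct types are collected, each trial gives a new one with probability (16−i)/16, so the expected wait for the next new type is 16/(16−i).
E = 16/16 + 16/15 + 16/14 + 16/13 + 16/12 + 16/11 + 16/10 + 16/9 + 16/8 + 16/7 + 16/6 + 16/5 + 16/4 + 16/3 + 16/2 + 16/1 = 2436559/45045 ≈ 54.09.

54.09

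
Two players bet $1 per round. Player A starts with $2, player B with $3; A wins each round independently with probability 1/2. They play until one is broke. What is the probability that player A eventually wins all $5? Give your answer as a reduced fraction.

With a fair step, P(i) = ½P(i−1) + ½P(i+1) with P(0)=0, P(5)=1 has the linear solution P(i) = i/5.
P(2) = 2/5.

2/5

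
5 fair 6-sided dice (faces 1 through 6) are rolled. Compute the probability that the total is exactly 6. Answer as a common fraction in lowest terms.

5/7776

There are 6^5 = 7776 equally likely outcomes.
The number of ordered 5-tuples from {1,…,6} summing to 6 is 5.
P(sum = 6) = 5/7776.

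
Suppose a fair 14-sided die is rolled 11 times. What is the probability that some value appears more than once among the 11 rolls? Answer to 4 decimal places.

P(all 11 different) = 14/14 · 13/14 · ··· · 4/14 ≈ 0.0036.
P(at least two equal) = 1 − 0.0036 = 0.9964.

0.9964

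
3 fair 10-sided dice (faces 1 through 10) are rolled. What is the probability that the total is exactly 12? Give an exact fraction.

There are 10^3 = 1000 equally likely outcomes.
The number of ordered 3-tuples from {1,…,10} summing to 12 is 55.
P(sum = 12) = 55/1000 = 11/200.

11/200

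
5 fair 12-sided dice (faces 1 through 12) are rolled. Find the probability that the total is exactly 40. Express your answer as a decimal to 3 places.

0.033

There are 12^5 = 248832 equally likely outcomes.
The number of ordered 5-tuples from {1,…,12} summing to 40 is 8151.
P(sum = 40) = 8151/248832 = 2717/82944 ≈ 0.033.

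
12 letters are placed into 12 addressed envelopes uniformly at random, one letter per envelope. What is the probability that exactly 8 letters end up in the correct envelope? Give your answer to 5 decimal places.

0.00001

Choose which 8 of the 12 are fixed: C(12,8) = 495 ways.
The remaining 4 must have no fixed point: D(4) = 9.
P = 495·9/479001600 = 1/107520 ≈ 0.00001.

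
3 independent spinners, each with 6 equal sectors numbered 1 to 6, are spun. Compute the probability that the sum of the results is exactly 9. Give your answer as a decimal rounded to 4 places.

There are 6^3 = 216 equally likely outcomes.
The number of ordered 3-tuples from {1,…,6} summing to 9 is 25.
P(sum = 9) = 25/216 ≈ 0.1157.

0.1157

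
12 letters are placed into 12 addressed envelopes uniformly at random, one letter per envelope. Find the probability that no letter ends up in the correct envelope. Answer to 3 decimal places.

0.368

This is the derangement probability: permutations of 12 with no fixed point.
D(12) = 12! · (1 − 1/1! + 1/2! − ··· + (−1)^12/12!) = 176214841.
P = 176214841/479001600 = 16019531/43545600 ≈ 0.368.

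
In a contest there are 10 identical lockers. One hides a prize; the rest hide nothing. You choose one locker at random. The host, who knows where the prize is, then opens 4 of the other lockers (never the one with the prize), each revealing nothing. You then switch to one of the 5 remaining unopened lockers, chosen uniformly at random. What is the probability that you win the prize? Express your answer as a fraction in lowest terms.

9/50

Your original locker holds the prize with probability 1/10, so the other 9 collectively hold it with probability 9/10.
The host can always find 4 empty lockers to open, so the reveals don't change that 9/10; it is now spread over the 5 remaining unopened lockers.
P(win by switching) = (9/10) · (1/5) = 9/50.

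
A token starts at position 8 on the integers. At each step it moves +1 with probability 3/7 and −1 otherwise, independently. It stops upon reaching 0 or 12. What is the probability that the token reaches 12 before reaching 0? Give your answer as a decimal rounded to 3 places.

Let r = q/p = (4/7)/(3/7) = 4/3. The recurrence P(i) = p·P(i+1) + q·P(i−1) with P(0)=0, P(12)=1 gives P(i) = (1 − r^i)/(1 − r^12).
P(8) = (1 − (4/3)^8) / (1 − (4/3)^12) = 27297/92833 ≈ 0.294.

0.294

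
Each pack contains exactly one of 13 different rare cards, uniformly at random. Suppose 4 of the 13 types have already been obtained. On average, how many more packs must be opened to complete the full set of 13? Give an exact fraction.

92677/2520

Starting from 4 distinct types, each trial gives a new one with probability (13−i)/13 when i types are held, so the wait for the next new type is 13/(13−i).
E = 13/9 + 13/8 + 13/7 + 13/6 + 13/5 + 13/4 + 13/3 + 13/2 + 13/1 = 92677/2520.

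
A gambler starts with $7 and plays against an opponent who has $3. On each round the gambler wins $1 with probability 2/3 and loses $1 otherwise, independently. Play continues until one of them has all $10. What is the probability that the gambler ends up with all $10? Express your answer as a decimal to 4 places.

Let r = q/p = (1/3)/(2/3) = 1/2. The recurrence P(i) = p·P(i+1) + q·P(i−1) with P(0)=0, P(10)=1 gives P(i) = (1 − r^i)/(1 − r^10).
P(7) = (1 − (1/2)^7) / (1 − (1/2)^10) = 1016/1023 ≈ 0.9932.

0.9932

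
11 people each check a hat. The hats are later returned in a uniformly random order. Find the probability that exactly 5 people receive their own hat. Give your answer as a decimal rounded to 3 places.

0.003

Choose which 5 of the 11 are fixed: C(11,5) = 462 ways.
The remaining 6 must have no fixed point: D(6) = 265.
P = 462·265/39916800 = 53/17280 ≈ 0.003.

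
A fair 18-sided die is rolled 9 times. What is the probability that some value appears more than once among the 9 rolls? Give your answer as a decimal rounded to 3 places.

0.911

P(all 9 different) = 18/18 · 17/18 · ··· · 10/18 ≈ 0.089.
P(at least two equal) = 1 − 0.089 = 0.911.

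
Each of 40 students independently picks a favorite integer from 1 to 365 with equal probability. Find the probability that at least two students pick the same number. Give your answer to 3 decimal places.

0.891

It's easier to compute the probability that all 40 are distinct.
P(all distinct) = 365/365 · 364/365 · ··· · 326/365 ≈ 0.109.
So the probability of at least one match is 1 − 0.109 = 0.891.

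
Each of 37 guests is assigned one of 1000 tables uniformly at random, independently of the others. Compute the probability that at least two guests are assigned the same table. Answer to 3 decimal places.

It's easier to compute the probability that all 37 are distinct.
P(all distinct) = 1000/1000 · 999/1000 · ··· · 964/1000 ≈ 0.510.
So the probability of at least one match is 1 − 0.510 = 0.490.

0.490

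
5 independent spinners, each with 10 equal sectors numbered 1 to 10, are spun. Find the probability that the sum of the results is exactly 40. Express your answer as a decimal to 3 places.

There are 10^5 = 100000 equally likely outcomes.
The number of ordered 5-tuples from {1,…,10} summing to 40 is 996.
P(sum = 40) = 996/100000 = 249/25000 ≈ 0.010.

0.010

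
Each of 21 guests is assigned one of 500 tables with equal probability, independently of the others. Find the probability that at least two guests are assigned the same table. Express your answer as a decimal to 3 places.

0.347

It's easier to compute the probability that all 21 are distinct.
P(all distinct) = 500/500 · 499/500 · ··· · 480/500 ≈ 0.653.
So the probability of at least one match is 1 − 0.653 = 0.347.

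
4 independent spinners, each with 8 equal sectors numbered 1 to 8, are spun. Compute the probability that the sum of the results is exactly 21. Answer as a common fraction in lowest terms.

There are 8^4 = 4096 equally likely outcomes.
The number of ordered 4-tuples from {1,…,8} summing to 21 is 284.
P(sum = 21) = 284/4096 = 71/1024.

71/1024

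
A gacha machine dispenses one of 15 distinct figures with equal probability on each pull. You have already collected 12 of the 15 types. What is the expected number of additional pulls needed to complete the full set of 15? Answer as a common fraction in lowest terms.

Starting from 12 distinct types, each trial gives a new one with probability (15−i)/15 when i types are held, so the wait for the next new type is 15/(15−i).
E = 15/3 + 15/2 + 15/1 = 55/2.

55/2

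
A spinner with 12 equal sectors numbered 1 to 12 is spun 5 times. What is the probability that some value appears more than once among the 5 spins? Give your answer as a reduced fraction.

89/144

P(all 5 different) = 12/12 · 11/12 · ··· · 8/12 = 55/144.
P(at least two equal) = 1 − 55/144 = 89/144.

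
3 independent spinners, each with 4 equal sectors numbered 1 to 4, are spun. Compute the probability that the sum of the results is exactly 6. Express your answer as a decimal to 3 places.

There are 4^3 = 64 equally likely outcomes.
The number of ordered 3-tuples from {1,…,4} summing to 6 is 10.
P(sum = 6) = 10/64 = 5/32 ≈ 0.156.

0.156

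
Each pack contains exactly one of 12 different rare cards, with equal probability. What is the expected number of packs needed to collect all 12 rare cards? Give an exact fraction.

86021/2310

After i distinct types are collected, each trial gives a new one with probability (12−i)/12, so the expected wait for the next new type is 12/(12−i).
E = 12/12 + 12/11 + 12/10 + 12/9 + 12/8 + 12/7 + 12/6 + 12/5 + 12/4 + 12/3 + 12/2 + 12/1 = 86021/2310.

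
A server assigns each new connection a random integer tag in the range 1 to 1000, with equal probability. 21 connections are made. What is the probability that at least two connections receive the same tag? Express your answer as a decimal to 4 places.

0.1906

It's easier to compute the probability that all 21 are distinct.
P(all distinct) = 1000/1000 · 999/1000 · ··· · 980/1000 ≈ 0.8094.
So the probability of at least one match is 1 − 0.8094 = 0.1906.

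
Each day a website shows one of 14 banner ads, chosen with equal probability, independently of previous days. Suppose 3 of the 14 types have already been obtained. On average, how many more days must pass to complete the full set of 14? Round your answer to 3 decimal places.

Starting from 3 distinct types, each trial gives a new one with probability (14−i)/14 when i types are held, so the wait for the next new type is 14/(14−i).
E = 14/11 + 14/10 + 14/9 + 14/8 + 14/7 + 14/6 + 14/5 + 14/4 + 14/3 + 14/2 + 14/1 = 83711/1980 ≈ 42.278.

42.278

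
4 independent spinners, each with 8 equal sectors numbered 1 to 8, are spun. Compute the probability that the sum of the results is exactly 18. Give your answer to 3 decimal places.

There are 8^4 = 4096 equally likely outcomes.
The number of ordered 4-tuples from {1,…,8} summing to 18 is 344.
P(sum = 18) = 344/4096 = 43/512 ≈ 0.084.

0.084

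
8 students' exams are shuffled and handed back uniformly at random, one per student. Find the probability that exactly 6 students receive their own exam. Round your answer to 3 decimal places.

Choose which 6 of the 8 are fixed: C(8,6) = 28 ways.
The remaining 2 must have no fixed point: D(2) = 1.
P = 28·1/40320 = 1/1440 ≈ 0.001.

0.001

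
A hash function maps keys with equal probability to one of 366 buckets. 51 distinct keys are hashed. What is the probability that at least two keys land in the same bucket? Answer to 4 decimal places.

It's easier to compute the probability that all 51 are distinct.
P(all distinct) = 366/366 · 365/366 · ··· · 316/366 ≈ 0.0258.
So the probability of at least one match is 1 − 0.0258 = 0.9742.

0.9742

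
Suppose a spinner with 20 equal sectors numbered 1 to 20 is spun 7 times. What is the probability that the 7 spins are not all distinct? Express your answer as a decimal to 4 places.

P(all 7 different) = 20/20 · 19/20 · ··· · 14/20 ≈ 0.3052.
P(at least two equal) = 1 − 0.3052 = 0.6948.

0.6948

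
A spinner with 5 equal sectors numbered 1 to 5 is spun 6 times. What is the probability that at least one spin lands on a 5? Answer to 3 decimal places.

0.738

P(no spin lands on a 5) = (4/5)^6 ≈ 0.262.
P(at least one) = 1 − 0.262 = 0.738.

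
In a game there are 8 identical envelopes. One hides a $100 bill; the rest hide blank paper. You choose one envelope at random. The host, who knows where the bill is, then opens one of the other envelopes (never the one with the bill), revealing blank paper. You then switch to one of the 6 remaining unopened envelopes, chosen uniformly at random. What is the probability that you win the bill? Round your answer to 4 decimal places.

Your original envelope holds the bill with probability 1/8, so the other 7 collectively hold it with probability 7/8.
The host can always find an empty envelope to open, so this doesn't change that 7/8; it is now spread over the 6 remaining unopened envelopes.
P(win by switching) = (7/8) · (1/6) = 7/48 ≈ 0.1458.

0.1458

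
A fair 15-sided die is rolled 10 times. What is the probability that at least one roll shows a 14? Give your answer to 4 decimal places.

0.4984

P(no roll shows a 14) = (14/15)^10 ≈ 0.5016.
P(at least one) = 1 − 0.5016 = 0.4984.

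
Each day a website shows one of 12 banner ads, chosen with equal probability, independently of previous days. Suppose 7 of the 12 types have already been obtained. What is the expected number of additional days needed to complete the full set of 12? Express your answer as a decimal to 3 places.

27.400

Starting from 7 distinct types, each trial gives a new one with probability (12−i)/12 when i types are held, so the wait for the next new type is 12/(12−i).
E = 12/5 + 12/4 + 12/3 + 12/2 + 12/1 = 137/5 ≈ 27.400.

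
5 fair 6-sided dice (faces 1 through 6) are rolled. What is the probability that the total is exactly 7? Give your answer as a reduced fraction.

There are 6^5 = 7776 equally likely outcomes.
The number of ordered 5-tuples from {1,…,6} summing to 7 is 15.
P(sum = 7) = 15/7776 = 5/2592.

5/2592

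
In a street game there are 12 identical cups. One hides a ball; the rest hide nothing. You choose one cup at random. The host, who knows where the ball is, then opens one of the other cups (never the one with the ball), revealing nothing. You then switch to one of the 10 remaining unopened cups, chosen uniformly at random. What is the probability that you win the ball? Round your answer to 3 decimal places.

Your original cup holds the ball with probability 1/12, so the other 11 collectively hold it with probability 11/12.
The host can always find an empty cup to open, so this doesn't change that 11/12; it is now spread over the 10 remaining unopened cups.
P(win by switching) = (11/12) · (1/10) = 11/120 ≈ 0.092.

0.092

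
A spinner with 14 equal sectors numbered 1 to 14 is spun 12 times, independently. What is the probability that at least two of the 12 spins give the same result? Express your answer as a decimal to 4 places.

0.9992

P(all 12 different) = 14/14 · 13/14 · ··· · 3/14 ≈ 0.0008.
P(at least two equal) = 1 − 0.0008 = 0.9992.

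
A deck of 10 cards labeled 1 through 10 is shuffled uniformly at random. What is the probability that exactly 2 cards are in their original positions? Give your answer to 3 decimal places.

0.184

Choose which 2 of the 10 are fixed: C(10,2) = 45 ways.
The remaining 8 must have no fixed point: D(8) = 14833.
P = 45·14833/3628800 = 2119/11520 ≈ 0.184.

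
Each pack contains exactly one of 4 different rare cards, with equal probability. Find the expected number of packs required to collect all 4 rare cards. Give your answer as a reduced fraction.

After i distinct types are collected, each trial gives a new one with probability (4−i)/4, so the expected wait for the next new type is 4/(4−i).
E = 4/4 + 4/3 + 4/2 + 4/1 = 25/3.

25/3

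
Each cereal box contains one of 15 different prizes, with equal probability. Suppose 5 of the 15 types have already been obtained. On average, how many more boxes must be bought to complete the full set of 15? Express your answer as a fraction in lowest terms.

Starting from 5 distinct types, each trial gives a new one with probability (15−i)/15 when i types are held, so the wait for the next new type is 15/(15−i).
E = 15/10 + 15/9 + 15/8 + 15/7 + 15/6 + 15/5 + 15/4 + 15/3 + 15/2 + 15/1 = 7381/168.

7381/168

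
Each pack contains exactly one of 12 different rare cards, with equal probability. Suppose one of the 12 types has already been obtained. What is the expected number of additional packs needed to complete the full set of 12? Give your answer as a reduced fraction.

83711/2310

Starting from 1 distinct type, each trial gives a new one with probability (12−i)/12 when i types are held, so the wait for the next new type is 12/(12−i).
E = 12/11 + 12/10 + 12/9 + 12/8 + 12/7 + 12/6 + 12/5 + 12/4 + 12/3 + 12/2 + 12/1 = 83711/2310.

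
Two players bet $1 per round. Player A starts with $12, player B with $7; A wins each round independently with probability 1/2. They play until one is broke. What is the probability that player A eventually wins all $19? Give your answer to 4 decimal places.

0.6316

With a fair step, P(i) = ½P(i−1) + ½P(i+1) with P(0)=0, P(19)=1 has the linear solution P(i) = i/19.
P(12) = 12/19 ≈ 0.6316.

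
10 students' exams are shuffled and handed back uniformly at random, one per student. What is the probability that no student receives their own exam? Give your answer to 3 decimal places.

0.368

This is the derangement probability: permutations of 10 with no fixed point.
D(10) = 10! · (1 − 1/1! + 1/2! − ··· + (−1)^10/10!) = 1334961.
P = 1334961/3628800 = 16481/44800 ≈ 0.368.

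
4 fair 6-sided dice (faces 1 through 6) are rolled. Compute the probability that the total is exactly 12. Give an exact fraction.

There are 6^4 = 1296 equally likely outcomes.
The number of ordered 4-tuples from {1,…,6} summing to 12 is 125.
P(sum = 12) = 125/1296.

125/1296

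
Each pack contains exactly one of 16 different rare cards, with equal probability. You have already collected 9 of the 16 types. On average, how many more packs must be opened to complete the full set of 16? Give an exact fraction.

Starting from 9 distinct types, each trial gives a new one with probability (16−i)/16 when i types are held, so the wait for the next new type is 16/(16−i).
E = 16/7 + 16/6 + 16/5 + 16/4 + 16/3 + 16/2 + 16/1 = 1452/35.

1452/35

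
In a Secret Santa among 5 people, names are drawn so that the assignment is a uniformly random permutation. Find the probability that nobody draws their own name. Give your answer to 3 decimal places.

This is the derangement probability: permutations of 5 with no fixed point.
D(5) = 5! · (1 − 1/1! + 1/2! − ··· + (−1)^5/5!) = 44.
P = 44/120 = 11/30 ≈ 0.367.

0.367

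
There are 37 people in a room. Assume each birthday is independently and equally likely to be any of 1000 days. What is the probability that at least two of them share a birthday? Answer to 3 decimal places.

It's easier to compute the probability that all 37 are distinct.
P(all distinct) = 1000/1000 · 999/1000 · ··· · 964/1000 ≈ 0.510.
So the probability of at least one match is 1 − 0.510 = 0.490.

0.490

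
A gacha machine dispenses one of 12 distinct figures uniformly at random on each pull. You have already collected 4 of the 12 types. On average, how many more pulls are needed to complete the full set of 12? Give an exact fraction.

Starting from 4 distinct types, each trial gives a new one with probability (12−i)/12 when i types are held, so the wait for the next new type is 12/(12−i).
E = 12/8 + 12/7 + 12/6 + 12/5 + 12/4 + 12/3 + 12/2 + 12/1 = 2283/70.

2283/70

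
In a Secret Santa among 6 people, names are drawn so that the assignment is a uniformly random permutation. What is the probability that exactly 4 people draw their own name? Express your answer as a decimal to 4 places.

0.0208

Choose which 4 of the 6 are fixed: C(6,4) = 15 ways.
The remaining 2 must have no fixed point: D(2) = 1.
P = 15·1/720 = 1/48 ≈ 0.0208.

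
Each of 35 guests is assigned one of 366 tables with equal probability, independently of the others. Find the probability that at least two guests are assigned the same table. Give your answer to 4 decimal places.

It's easier to compute the probability that all 35 are distinct.
P(all distinct) = 366/366 · 365/366 · ··· · 332/366 ≈ 0.1865.
So the probability of at least one match is 1 − 0.1865 = 0.8135.

0.8135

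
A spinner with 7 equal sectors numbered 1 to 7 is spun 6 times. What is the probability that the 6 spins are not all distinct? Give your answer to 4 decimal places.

P(all 6 different) = 7/7 · 6/7 · ··· · 2/7 ≈ 0.0428.
P(at least two equal) = 1 − 0.0428 = 0.9572.

0.9572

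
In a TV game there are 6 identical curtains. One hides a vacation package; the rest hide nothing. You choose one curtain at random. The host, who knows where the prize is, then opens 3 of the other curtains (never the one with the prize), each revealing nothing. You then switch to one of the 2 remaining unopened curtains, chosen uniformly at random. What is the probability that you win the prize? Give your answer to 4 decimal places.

Your original curtain holds the prize with probability 1/6, so the other 5 collectively hold it with probability 5/6.
The host can always find 3 empty curtains to open, so the reveals don't change that 5/6; it is now spread over the 2 remaining unopened curtains.
P(win by switching) = (5/6) · (1/2) = 5/12 ≈ 0.4167.

0.4167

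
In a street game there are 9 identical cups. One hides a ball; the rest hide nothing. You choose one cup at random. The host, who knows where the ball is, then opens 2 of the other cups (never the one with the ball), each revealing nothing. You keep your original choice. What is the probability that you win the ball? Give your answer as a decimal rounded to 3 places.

The host can always open 2 empty cups regardless of your choice, so the reveals give no information about your original cup.
P(win by staying) = 1/9 ≈ 0.111.

0.111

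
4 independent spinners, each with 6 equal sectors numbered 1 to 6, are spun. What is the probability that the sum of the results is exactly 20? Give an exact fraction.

35/1296

There are 6^4 = 1296 equally likely outcomes.
The number of ordered 4-tuples from {1,…,6} summing to 20 is 35.
P(sum = 20) = 35/1296.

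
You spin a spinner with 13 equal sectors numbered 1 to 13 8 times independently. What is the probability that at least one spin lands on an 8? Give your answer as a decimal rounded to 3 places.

P(no spin lands on an 8) = (12/13)^8 ≈ 0.527.
P(at least one) = 1 − 0.527 = 0.473.

0.473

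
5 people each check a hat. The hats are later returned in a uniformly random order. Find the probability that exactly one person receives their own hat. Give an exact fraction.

3/8

Choose which one is fixed: C(5,1) = 5 ways.
The remaining 4 must have no fixed point: D(4) = 9.
P = 5·9/120 = 3/8.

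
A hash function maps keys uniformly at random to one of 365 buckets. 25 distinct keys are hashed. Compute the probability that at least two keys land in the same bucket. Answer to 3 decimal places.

It's easier to compute the probability that all 25 are distinct.
P(all distinct) = 365/365 · 364/365 · ··· · 341/365 ≈ 0.431.
So the probability of at least one match is 1 − 0.431 = 0.569.

0.569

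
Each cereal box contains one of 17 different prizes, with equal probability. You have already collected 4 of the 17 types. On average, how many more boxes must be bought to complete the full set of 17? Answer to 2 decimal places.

54.06

Starting from 4 distinct types, each trial gives a new one with probability (17−i)/17 when i types are held, so the wait for the next new type is 17/(17−i).
E = 17/13 + 17/12 + 17/11 + 17/10 + 17/9 + 17/8 + 17/7 + 17/6 + 17/5 + 17/4 + 17/3 + 17/2 + 17/1 = 19481881/360360 ≈ 54.06.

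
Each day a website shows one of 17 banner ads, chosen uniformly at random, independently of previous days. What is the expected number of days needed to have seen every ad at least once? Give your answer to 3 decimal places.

After i distinct types are collected, each trial gives a new one with probability (17−i)/17, so the expected wait for the next new type is 17/(17−i).
E = 17/17 + 17/16 + 17/15 + 17/14 + 17/13 + 17/12 + 17/11 + 17/10 + 17/9 + 17/8 + 17/7 + 17/6 + 17/5 + 17/4 + 17/3 + 17/2 + 17/1 = 42142223/720720 ≈ 58.472.

58.472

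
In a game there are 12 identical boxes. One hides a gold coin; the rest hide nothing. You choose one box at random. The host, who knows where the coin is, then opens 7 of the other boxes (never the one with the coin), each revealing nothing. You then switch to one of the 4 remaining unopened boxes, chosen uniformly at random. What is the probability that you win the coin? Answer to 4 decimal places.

Your original box holds the coin with probability 1/12, so the other 11 collectively hold it with probability 11/12.
The host can always find 7 empty boxes to open, so the reveals don't change that 11/12; it is now spread over the 4 remaining unopened boxes.
P(win by switching) = (11/12) · (1/4) = 11/48 ≈ 0.2292.

0.2292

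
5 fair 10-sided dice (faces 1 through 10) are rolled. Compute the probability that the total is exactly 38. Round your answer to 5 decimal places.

0.01745

There are 10^5 = 100000 equally likely outcomes.
The number of ordered 5-tuples from {1,…,10} summing to 38 is 1745.
P(sum = 38) = 1745/100000 = 349/20000 ≈ 0.01745.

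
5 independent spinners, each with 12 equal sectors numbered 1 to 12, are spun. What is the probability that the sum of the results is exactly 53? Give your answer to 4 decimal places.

0.0013

There are 12^5 = 248832 equally likely outcomes.
The number of ordered 5-tuples from {1,…,12} summing to 53 is 330.
P(sum = 53) = 330/248832 = 55/41472 ≈ 0.0013.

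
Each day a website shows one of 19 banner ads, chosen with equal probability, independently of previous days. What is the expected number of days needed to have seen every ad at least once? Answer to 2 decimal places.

After i distinct types are collected, each trial gives a new one with probability (19−i)/19, so the expected wait for the next new type is 19/(19−i).
E = 19/19 + 19/18 + 19/17 + 19/16 + 19/15 + 19/14 + 19/13 + 19/12 + 19/11 + 19/10 + 19/9 + 19/8 + 19/7 + 19/6 + 19/5 + 19/4 + 19/3 + 19/2 + 19/1 = 275295799/4084080 ≈ 67.41.

67.41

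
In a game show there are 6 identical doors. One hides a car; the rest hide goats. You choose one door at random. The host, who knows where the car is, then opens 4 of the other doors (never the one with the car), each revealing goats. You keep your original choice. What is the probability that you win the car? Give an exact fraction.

The host can always open 4 empty doors regardless of your choice, so the reveals give no information about your original door.
P(win by staying) = 1/6.

1/6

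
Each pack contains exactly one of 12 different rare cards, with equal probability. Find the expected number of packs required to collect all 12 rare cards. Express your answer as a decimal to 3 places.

After i distinct types are collected, each trial gives a new one with probability (12−i)/12, so the expected wait for the next new type is 12/(12−i).
E = 12/12 + 12/11 + 12/10 + 12/9 + 12/8 + 12/7 + 12/6 + 12/5 + 12/4 + 12/3 + 12/2 + 12/1 = 86021/2310 ≈ 37.239.

37.239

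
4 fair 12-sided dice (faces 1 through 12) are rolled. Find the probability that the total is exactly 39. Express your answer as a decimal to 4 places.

There are 12^4 = 20736 equally likely outcomes.
The number of ordered 4-tuples from {1,…,12} summing to 39 is 220.
P(sum = 39) = 220/20736 = 55/5184 ≈ 0.0106.

0.0106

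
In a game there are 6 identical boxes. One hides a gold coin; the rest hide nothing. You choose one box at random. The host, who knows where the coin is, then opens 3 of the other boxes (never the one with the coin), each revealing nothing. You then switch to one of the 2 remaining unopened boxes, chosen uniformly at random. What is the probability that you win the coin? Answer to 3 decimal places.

0.417

Your original box holds the coin with probability 1/6, so the other 5 collectively hold it with probability 5/6.
The host can always find 3 empty boxes to open, so the reveals don't change that 5/6; it is now spread over the 2 remaining unopened boxes.
P(win by switching) = (5/6) · (1/2) = 5/12 ≈ 0.417.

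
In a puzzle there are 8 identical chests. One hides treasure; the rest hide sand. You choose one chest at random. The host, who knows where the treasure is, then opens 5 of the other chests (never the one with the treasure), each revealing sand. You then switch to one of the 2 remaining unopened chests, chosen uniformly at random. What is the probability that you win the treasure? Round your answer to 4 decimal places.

0.4375

Your original chest holds the treasure with probability 1/8, so the other 7 collectively hold it with probability 7/8.
The host can always find 5 empty chests to open, so the reveals don't change that 7/8; it is now spread over the 2 remaining unopened chests.
P(win by switching) = (7/8) · (1/2) = 7/16 ≈ 0.4375.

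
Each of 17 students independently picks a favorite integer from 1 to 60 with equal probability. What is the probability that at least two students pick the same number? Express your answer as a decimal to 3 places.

0.919

It's easier to compute the probability that all 17 are distinct.
P(all distinct) = 60/60 · 59/60 · ··· · 44/60 ≈ 0.081.
So the probability of at least one match is 1 − 0.081 = 0.919.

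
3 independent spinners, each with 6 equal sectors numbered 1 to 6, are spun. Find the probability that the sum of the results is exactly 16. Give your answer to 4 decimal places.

0.0278

There are 6^3 = 216 equally likely outcomes.
The number of ordered 3-tuples from {1,…,6} summing to 16 is 6.
P(sum = 16) = 6/216 = 1/36 ≈ 0.0278.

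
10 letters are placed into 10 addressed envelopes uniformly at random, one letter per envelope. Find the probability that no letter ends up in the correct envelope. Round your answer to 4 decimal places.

0.3679

This is the derangement probability: permutations of 10 with no fixed point.
D(10) = 10! · (1 − 1/1! + 1/2! − ··· + (−1)^10/10!) = 1334961.
P = 1334961/3628800 = 16481/44800 ≈ 0.3679.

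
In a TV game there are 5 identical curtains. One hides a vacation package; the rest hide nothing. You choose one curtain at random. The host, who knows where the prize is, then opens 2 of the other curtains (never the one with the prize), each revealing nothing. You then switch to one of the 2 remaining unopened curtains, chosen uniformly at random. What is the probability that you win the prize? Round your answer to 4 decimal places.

0.4000

Your original curtain holds the prize with probability 1/5, so the other 4 collectively hold it with probability 4/5.
The host can always find 2 empty curtains to open, so the reveals don't change that 4/5; it is now spread over the 2 remaining unopened curtains.
P(win by switching) = (4/5) · (1/2) = 2/5 ≈ 0.4000.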